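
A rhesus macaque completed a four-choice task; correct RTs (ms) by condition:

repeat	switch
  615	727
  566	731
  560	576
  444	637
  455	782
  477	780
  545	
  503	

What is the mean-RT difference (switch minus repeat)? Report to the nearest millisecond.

M(repeat) = 4165/8 = 520.625
M(switch) = 4233/6 = 705.500
Difference = 705.500 − 520.625 = 184.875 ms

185 ms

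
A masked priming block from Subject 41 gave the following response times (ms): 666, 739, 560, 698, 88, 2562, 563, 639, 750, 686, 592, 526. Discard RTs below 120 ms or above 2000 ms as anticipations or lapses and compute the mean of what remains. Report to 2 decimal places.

641.90 ms

Excluded: 88, 2562
Retained (n=10): Σ = 6419
Mean = 6419/10 = 641.9000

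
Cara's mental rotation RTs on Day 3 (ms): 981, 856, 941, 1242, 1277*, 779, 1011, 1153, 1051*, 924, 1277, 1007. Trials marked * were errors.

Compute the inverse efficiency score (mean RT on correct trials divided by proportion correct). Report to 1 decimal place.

1220.5 ms

Correct trials (n=10): 981, 856, 941, 1242, 779, 1011, 1153, 924, 1277, 1007
Mean correct RT = 10171/10 = 1017.1000 ms
Proportion correct = 10/12
IES = 1017.1000 / (10/12) = 1220.520 ms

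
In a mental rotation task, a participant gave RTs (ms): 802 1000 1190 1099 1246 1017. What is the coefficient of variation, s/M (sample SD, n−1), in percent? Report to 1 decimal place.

n = 6, Σ = 6354, M = 1059.0000
Σ(x−M)² = 125024.000; s = √(125024.000/5) = 158.1291
CV = 158.1291 / 1059.0000 = 0.14932 = 14.932%

14.9%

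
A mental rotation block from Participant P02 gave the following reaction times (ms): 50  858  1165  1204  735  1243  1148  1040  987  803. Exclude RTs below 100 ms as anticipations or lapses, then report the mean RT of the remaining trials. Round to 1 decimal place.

1020.3 ms

Excluded: 50
Retained (n=9): Σ = 9183
Mean = 9183/9 = 1020.3333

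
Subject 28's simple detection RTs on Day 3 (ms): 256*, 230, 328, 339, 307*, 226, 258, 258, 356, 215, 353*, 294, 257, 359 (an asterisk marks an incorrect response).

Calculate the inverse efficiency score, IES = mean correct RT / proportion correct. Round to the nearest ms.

Correct trials (n=11): 230, 328, 339, 226, 258, 258, 356, 215, 294, 257, 359
Mean correct RT = 3120/11 = 283.6364 ms
Proportion correct = 11/14
IES = 283.6364 / (11/14) = 360.992 ms

361 ms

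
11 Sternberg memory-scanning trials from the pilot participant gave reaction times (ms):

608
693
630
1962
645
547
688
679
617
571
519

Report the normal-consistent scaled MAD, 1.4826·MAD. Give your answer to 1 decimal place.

Sorted: 519, 547, 571, 608, 617, 630, 645, 679, 688, 693, 1962 → median = 630
|x − 630| sorted: 0, 13, 15, 22, 49, 58, 59, 63, 83, 111, 1332 → MAD = 58
Robust SD ≈ 1.4826 × 58 = 85.991

86.0 ms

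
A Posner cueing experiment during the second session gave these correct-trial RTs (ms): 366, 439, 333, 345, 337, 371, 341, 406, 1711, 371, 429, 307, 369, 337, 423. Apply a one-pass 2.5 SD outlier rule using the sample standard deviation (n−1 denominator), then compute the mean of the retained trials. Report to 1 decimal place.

369.6 ms

n = 15, ΣRT = 6885, M = 459.000
Σ(x−M)² = 1700814.00; s = √(1700814.00/14) = 348.549
Cutoffs: 459.000 ± 2.5·348.549 → [-412.4, 1330.4]
Outside: 1711 → excluded.
Retained (n=14): Σ = 5174, mean = 5174/14 = 369.571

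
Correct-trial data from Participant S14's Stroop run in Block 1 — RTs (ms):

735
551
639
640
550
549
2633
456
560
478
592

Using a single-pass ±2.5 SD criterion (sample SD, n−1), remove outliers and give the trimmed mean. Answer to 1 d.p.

575.0 ms

n = 11, ΣRT = 8383, M = 762.091
Σ(x−M)² = 3910212.91; s = √(3910212.91/10) = 625.317
Cutoffs: 762.091 ± 2.5·625.317 → [-801.2, 2325.4]
Outside: 2633 → excluded.
Retained (n=10): Σ = 5750, mean = 5750/10 = 575.000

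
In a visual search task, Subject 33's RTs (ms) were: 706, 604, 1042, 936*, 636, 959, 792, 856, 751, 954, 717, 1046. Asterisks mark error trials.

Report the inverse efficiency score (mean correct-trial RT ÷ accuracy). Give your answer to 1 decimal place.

898.8 ms

Correct trials (n=11): 706, 604, 1042, 636, 959, 792, 856, 751, 954, 717, 1046
Mean correct RT = 9063/11 = 823.9091 ms
Proportion correct = 11/12
IES = 823.9091 / (11/12) = 898.810 ms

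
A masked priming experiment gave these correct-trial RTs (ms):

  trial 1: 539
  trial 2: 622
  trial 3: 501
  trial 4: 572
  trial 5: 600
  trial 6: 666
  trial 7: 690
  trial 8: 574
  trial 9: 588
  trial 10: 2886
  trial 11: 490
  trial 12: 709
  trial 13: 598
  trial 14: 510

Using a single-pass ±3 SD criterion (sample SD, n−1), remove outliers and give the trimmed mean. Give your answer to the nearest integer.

589 ms

n = 14, ΣRT = 10545, M = 753.214
Σ(x−M)² = 4957302.36; s = √(4957302.36/13) = 617.520
Cutoffs: 753.214 ± 3·617.520 → [-1099.3, 2605.8]
Outside: 2886 → excluded.
Retained (n=13): Σ = 7659, mean = 7659/13 = 589.154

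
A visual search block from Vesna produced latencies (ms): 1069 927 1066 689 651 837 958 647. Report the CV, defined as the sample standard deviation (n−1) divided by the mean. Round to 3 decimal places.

n = 8, Σ = 6844, M = 855.5000
Σ(x−M)² = 218868.000; s = √(218868.000/7) = 176.8244
CV = 176.8244 / 855.5000 = 0.20669

0.207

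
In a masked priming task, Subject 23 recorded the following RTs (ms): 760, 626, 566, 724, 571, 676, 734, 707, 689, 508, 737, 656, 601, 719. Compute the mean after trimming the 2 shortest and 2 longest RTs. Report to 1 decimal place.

Sorted: 508, 566, 571, 601, 626, 656, 676, 689, 707, 719, 724, 734, 737, 760
Drop lowest 2 (508, 566) and highest 2 (737, 760)
Remaining (n=10): Σ = 6703, mean = 6703/10 = 670.300

670.3 ms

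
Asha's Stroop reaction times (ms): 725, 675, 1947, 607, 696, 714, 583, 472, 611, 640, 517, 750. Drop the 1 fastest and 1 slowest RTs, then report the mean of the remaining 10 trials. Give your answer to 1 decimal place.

651.8 ms

Sorted: 472, 517, 583, 607, 611, 640, 675, 696, 714, 725, 750, 1947
Drop lowest 1 (472) and highest 1 (1947)
Remaining (n=10): Σ = 6518, mean = 6518/10 = 651.800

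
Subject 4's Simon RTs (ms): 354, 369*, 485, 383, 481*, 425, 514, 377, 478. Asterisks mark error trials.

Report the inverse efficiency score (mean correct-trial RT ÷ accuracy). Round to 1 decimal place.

Correct trials (n=7): 354, 485, 383, 425, 514, 377, 478
Mean correct RT = 3016/7 = 430.8571 ms
Proportion correct = 7/9
IES = 430.8571 / (7/9) = 553.959 ms

554.0 ms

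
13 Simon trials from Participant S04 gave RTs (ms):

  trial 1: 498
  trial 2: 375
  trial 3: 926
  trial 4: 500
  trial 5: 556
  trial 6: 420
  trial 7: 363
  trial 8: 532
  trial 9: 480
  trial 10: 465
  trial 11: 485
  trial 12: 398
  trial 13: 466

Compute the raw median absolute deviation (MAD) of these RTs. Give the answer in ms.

Sorted: 363, 375, 398, 420, 465, 466, 480, 485, 498, 500, 532, 556, 926 → median = 480
|x − 480|: 18, 105, 446, 20, 76, 60, 117, 52, 0, 15, 5, 82, 14
Sorted deviations: 0, 5, 14, 15, 18, 20, 52, 60, 76, 82, 105, 117, 446 → MAD = 52

52 ms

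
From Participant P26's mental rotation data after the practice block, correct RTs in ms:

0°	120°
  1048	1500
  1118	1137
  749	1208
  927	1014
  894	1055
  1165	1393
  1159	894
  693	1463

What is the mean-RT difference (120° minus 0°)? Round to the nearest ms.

239 ms

M(0°) = 7753/8 = 969.125
M(120°) = 9664/8 = 1208.000
Difference = 1208.000 − 969.125 = 238.875 ms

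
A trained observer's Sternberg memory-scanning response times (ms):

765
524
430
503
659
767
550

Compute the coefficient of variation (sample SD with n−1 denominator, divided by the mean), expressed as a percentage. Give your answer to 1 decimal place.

22.1%

n = 7, Σ = 4198, M = 599.7143
Σ(x−M)² = 105179.429; s = √(105179.429/6) = 132.4005
CV = 132.4005 / 599.7143 = 0.22077 = 22.077%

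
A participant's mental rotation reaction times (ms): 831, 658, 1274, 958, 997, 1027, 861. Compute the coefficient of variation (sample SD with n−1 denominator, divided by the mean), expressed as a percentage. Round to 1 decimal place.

n = 7, Σ = 6606, M = 943.7143
Σ(x−M)² = 220247.429; s = √(220247.429/6) = 191.5931
CV = 191.5931 / 943.7143 = 0.20302 = 20.302%

20.3%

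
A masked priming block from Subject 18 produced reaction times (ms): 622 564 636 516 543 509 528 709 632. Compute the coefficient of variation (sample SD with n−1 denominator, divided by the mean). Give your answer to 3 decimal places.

n = 9, Σ = 5259, M = 584.3333
Σ(x−M)² = 37542.000; s = √(37542.000/8) = 68.5036
CV = 68.5036 / 584.3333 = 0.11723

0.117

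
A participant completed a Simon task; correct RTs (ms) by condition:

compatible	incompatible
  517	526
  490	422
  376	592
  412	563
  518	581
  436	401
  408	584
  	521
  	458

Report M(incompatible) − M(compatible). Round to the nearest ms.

65 ms

M(compatible) = 3157/7 = 451.000
M(incompatible) = 4648/9 = 516.444
Difference = 516.444 − 451.000 = 65.444 ms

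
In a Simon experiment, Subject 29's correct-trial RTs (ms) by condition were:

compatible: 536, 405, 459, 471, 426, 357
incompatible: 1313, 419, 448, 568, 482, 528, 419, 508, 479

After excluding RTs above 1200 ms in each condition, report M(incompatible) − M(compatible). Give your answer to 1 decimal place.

39.0 ms

incompatible: exclude 1313
M(compatible) = 2654/6 = 442.333
M(incompatible) = 3851/8 = 481.375
Difference = 481.375 − 442.333 = 39.042 ms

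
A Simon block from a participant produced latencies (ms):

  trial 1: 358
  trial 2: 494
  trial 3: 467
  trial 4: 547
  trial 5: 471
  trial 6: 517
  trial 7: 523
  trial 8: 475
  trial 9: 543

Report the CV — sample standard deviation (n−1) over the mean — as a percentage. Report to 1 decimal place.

11.8%

n = 9, Σ = 4395, M = 488.3333
Σ(x−M)² = 26406.000; s = √(26406.000/8) = 57.4522
CV = 57.4522 / 488.3333 = 0.11765 = 11.765%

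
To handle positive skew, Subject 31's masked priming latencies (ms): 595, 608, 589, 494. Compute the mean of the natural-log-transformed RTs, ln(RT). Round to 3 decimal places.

ln(RT): 6.3886, 6.4102, 6.3784, 6.2025
Σ ln(RT) = 25.3797
Mean = 25.3797/4 = 6.34492

6.345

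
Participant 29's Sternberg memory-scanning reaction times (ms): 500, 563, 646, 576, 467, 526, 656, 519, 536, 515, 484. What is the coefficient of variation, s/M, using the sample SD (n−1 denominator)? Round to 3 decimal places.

n = 11, Σ = 5988, M = 544.3636
Σ(x−M)² = 37650.545; s = √(37650.545/10) = 61.3600
CV = 61.3600 / 544.3636 = 0.11272

0.113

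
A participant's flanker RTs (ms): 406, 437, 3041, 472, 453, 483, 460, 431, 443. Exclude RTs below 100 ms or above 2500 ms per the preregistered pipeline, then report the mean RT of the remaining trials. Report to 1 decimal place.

Excluded: 3041
Retained (n=8): Σ = 3585
Mean = 3585/8 = 448.1250

448.1 ms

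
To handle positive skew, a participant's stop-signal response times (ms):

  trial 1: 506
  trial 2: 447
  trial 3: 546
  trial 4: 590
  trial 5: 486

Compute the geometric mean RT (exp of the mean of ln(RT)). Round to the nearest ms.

513 ms

ln(RT): 6.2265, 6.1026, 6.3026, 6.3801, 6.1862
Mean ln(RT) = 31.1980/5 = 6.23961
Geometric mean = exp(6.23961) = 512.66 ms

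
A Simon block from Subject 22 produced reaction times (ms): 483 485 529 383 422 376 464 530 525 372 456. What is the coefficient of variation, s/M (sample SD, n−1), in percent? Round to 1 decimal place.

n = 11, Σ = 5025, M = 456.8182
Σ(x−M)² = 37133.636; s = √(37133.636/10) = 60.9374
CV = 60.9374 / 456.8182 = 0.13340 = 13.340%

13.3%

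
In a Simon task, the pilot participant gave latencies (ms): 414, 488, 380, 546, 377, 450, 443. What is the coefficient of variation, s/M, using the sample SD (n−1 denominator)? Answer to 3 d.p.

n = 7, Σ = 3098, M = 442.5714
Σ(x−M)² = 21847.714; s = √(21847.714/6) = 60.3431
CV = 60.3431 / 442.5714 = 0.13635

0.136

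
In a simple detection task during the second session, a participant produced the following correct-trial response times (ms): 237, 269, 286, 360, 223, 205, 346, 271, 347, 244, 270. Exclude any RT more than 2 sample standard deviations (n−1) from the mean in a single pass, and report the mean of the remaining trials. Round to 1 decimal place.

n = 11, ΣRT = 3058, M = 278.000
Σ(x−M)² = 27558.00; s = √(27558.00/10) = 52.496
Cutoffs: 278.000 ± 2·52.496 → [173.0, 383.0]
No RTs fall outside the cutoffs; all 11 retained. Mean = 3058/11 = 278.000

278.0 ms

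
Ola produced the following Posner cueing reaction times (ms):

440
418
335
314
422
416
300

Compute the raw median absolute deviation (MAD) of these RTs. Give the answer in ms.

24 ms

Sorted: 300, 314, 335, 416, 418, 422, 440 → median = 416
|x − 416|: 24, 2, 81, 102, 6, 0, 116
Sorted deviations: 0, 2, 6, 24, 81, 102, 116 → MAD = 24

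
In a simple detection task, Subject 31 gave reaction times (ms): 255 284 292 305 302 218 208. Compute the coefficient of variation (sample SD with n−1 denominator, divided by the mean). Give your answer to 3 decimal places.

n = 7, Σ = 1864, M = 266.2857
Σ(x−M)² = 9605.429; s = √(9605.429/6) = 40.0113
CV = 40.0113 / 266.2857 = 0.15026

0.150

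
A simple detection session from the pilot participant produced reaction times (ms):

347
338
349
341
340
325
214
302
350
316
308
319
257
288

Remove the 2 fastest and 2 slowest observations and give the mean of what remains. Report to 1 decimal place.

Sorted: 214, 257, 288, 302, 308, 316, 319, 325, 338, 340, 341, 347, 349, 350
Drop lowest 2 (214, 257) and highest 2 (349, 350)
Remaining (n=10): Σ = 3224, mean = 3224/10 = 322.400

322.4 ms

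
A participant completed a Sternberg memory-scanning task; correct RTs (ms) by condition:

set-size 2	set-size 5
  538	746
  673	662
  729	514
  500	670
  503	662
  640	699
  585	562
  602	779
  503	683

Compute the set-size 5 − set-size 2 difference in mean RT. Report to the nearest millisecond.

78 ms

M(set-size 2) = 5273/9 = 585.889
M(set-size 5) = 5977/9 = 664.111
Difference = 664.111 − 585.889 = 78.222 ms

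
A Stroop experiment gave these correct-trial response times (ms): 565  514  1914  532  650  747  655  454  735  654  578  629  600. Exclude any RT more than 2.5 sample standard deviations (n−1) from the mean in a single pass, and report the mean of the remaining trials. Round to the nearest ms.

609 ms

n = 13, ΣRT = 9227, M = 709.769
Σ(x−M)² = 1654116.31; s = √(1654116.31/12) = 371.272
Cutoffs: 709.769 ± 2.5·371.272 → [-218.4, 1637.9]
Outside: 1914 → excluded.
Retained (n=12): Σ = 7313, mean = 7313/12 = 609.417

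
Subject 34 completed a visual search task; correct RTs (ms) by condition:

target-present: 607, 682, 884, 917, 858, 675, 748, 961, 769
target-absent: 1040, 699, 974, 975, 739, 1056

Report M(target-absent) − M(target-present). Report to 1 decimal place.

124.8 ms

M(target-present) = 7101/9 = 789.000
M(target-absent) = 5483/6 = 913.833
Difference = 913.833 − 789.000 = 124.833 ms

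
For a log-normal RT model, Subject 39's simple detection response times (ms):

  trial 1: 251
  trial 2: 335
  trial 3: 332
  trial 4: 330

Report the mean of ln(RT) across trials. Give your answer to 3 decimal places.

5.736

ln(RT): 5.5255, 5.8141, 5.8051, 5.7991
Σ ln(RT) = 22.9438
Mean = 22.9438/4 = 5.73595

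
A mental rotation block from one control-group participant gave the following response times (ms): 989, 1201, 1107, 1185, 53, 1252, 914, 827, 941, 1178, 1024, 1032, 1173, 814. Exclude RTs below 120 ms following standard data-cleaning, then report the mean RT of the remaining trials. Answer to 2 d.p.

Excluded: 53
Retained (n=13): Σ = 13637
Mean = 13637/13 = 1049.0000

1049.00 ms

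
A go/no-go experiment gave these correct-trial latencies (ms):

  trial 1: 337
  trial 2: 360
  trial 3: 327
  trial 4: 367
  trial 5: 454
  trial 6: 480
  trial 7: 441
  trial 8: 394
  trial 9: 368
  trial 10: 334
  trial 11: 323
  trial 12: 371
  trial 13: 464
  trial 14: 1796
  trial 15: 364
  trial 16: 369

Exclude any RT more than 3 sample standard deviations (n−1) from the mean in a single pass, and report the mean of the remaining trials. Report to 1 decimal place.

n = 16, ΣRT = 7549, M = 471.812
Σ(x−M)² = 1907826.44; s = √(1907826.44/15) = 356.635
Cutoffs: 471.812 ± 3·356.635 → [-598.1, 1541.7]
Outside: 1796 → excluded.
Retained (n=15): Σ = 5753, mean = 5753/15 = 383.533

383.5 ms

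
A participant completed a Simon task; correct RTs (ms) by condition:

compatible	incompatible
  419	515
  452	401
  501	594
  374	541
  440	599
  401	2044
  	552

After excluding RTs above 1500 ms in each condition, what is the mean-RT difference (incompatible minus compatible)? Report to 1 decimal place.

incompatible: exclude 2044
M(compatible) = 2587/6 = 431.167
M(incompatible) = 3202/6 = 533.667
Difference = 533.667 − 431.167 = 102.500 ms

102.5 ms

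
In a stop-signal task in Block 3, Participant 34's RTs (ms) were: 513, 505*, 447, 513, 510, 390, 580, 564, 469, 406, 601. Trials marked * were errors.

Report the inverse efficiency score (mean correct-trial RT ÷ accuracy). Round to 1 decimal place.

549.2 ms

Correct trials (n=10): 513, 447, 513, 510, 390, 580, 564, 469, 406, 601
Mean correct RT = 4993/10 = 499.3000 ms
Proportion correct = 10/11
IES = 499.3000 / (10/11) = 549.230 ms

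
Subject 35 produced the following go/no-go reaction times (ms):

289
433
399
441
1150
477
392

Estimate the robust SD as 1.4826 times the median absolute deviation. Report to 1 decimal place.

Sorted: 289, 392, 399, 433, 441, 477, 1150 → median = 433
|x − 433| sorted: 0, 8, 34, 41, 44, 144, 717 → MAD = 41
Robust SD ≈ 1.4826 × 41 = 60.787

60.8 ms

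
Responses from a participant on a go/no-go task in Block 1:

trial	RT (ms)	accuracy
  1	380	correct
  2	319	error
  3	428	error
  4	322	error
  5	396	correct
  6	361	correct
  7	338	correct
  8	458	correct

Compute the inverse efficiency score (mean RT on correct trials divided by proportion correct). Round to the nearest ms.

619 ms

Correct trials (n=5): 380, 396, 361, 338, 458
Mean correct RT = 1933/5 = 386.6000 ms
Proportion correct = 5/8
IES = 386.6000 / (5/8) = 618.560 ms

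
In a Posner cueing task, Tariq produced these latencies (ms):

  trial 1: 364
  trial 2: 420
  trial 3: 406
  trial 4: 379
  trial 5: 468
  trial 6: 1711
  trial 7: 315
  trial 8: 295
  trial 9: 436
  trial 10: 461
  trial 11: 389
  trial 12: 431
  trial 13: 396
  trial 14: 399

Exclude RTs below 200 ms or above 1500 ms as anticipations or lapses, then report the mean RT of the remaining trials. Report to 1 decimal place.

396.8 ms

Excluded: 1711
Retained (n=13): Σ = 5159
Mean = 5159/13 = 396.8462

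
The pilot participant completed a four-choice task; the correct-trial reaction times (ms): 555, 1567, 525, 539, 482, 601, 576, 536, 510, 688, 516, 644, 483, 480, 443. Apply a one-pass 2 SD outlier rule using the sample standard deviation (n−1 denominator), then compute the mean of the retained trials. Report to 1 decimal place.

n = 15, ΣRT = 9145, M = 609.667
Σ(x−M)² = 1041229.33; s = √(1041229.33/14) = 272.715
Cutoffs: 609.667 ± 2·272.715 → [64.2, 1155.1]
Outside: 1567 → excluded.
Retained (n=14): Σ = 7578, mean = 7578/14 = 541.286

541.3 ms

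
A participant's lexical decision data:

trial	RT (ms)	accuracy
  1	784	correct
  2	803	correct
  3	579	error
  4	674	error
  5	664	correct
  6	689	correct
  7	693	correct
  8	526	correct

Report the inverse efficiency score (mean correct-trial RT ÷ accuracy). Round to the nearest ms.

Correct trials (n=6): 784, 803, 664, 689, 693, 526
Mean correct RT = 4159/6 = 693.1667 ms
Proportion correct = 6/8
IES = 693.1667 / (6/8) = 924.222 ms

924 ms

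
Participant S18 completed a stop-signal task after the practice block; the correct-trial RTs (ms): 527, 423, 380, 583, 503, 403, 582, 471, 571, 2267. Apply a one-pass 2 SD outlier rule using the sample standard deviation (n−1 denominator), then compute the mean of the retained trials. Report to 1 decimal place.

493.7 ms

n = 10, ΣRT = 6710, M = 671.000
Σ(x−M)² = 2879850.00; s = √(2879850.00/9) = 565.671
Cutoffs: 671.000 ± 2·565.671 → [-460.3, 1802.3]
Outside: 2267 → excluded.
Retained (n=9): Σ = 4443, mean = 4443/9 = 493.667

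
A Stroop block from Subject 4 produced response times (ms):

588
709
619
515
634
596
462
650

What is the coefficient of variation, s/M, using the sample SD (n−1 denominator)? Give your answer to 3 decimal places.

0.130

n = 8, Σ = 4773, M = 596.6250
Σ(x−M)² = 42235.875; s = √(42235.875/7) = 77.6769
CV = 77.6769 / 596.6250 = 0.13019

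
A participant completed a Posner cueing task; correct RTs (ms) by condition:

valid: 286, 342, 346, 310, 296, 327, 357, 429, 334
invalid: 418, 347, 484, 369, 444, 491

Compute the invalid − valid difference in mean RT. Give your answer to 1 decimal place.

M(valid) = 3027/9 = 336.333
M(invalid) = 2553/6 = 425.500
Difference = 425.500 − 336.333 = 89.167 ms

89.2 ms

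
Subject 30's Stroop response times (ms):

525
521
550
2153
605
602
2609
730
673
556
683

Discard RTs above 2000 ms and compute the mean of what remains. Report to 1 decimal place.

Excluded: 2153, 2609
Retained (n=9): Σ = 5445
Mean = 5445/9 = 605.0000

605.0 ms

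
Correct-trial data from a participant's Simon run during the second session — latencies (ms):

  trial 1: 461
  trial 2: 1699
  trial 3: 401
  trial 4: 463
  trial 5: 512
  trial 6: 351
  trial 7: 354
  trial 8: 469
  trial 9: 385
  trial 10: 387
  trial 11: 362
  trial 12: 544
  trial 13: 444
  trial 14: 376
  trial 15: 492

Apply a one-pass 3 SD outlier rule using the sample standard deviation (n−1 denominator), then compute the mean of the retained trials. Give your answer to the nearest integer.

429 ms

n = 15, ΣRT = 7700, M = 513.333
Σ(x−M)² = 1557797.33; s = √(1557797.33/14) = 333.573
Cutoffs: 513.333 ± 3·333.573 → [-487.4, 1514.1]
Outside: 1699 → excluded.
Retained (n=14): Σ = 6001, mean = 6001/14 = 428.643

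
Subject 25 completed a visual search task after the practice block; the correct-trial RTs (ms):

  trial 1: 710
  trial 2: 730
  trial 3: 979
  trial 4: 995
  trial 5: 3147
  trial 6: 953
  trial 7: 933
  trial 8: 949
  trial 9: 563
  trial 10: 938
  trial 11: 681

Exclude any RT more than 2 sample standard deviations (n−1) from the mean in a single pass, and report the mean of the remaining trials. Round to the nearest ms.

843 ms

n = 11, ΣRT = 11578, M = 1052.545
Σ(x−M)² = 5042576.73; s = √(5042576.73/10) = 710.111
Cutoffs: 1052.545 ± 2·710.111 → [-367.7, 2472.8]
Outside: 3147 → excluded.
Retained (n=10): Σ = 8431, mean = 8431/10 = 843.100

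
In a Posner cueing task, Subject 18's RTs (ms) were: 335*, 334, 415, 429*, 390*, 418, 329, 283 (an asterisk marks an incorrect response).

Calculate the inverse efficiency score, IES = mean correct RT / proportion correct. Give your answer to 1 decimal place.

Correct trials (n=5): 334, 415, 418, 329, 283
Mean correct RT = 1779/5 = 355.8000 ms
Proportion correct = 5/8
IES = 355.8000 / (5/8) = 569.280 ms

569.3 ms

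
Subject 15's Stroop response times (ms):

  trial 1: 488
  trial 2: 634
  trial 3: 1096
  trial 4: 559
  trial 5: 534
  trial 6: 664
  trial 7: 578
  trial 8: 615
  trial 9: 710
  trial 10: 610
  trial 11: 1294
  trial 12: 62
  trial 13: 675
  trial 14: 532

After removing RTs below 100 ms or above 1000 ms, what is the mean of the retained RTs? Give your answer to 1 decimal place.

599.9 ms

Excluded: 62, 1096, 1294
Retained (n=11): Σ = 6599
Mean = 6599/11 = 599.9091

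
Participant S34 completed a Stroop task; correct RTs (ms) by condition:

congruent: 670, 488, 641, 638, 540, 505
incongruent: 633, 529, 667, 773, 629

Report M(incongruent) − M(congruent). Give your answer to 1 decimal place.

65.9 ms

M(congruent) = 3482/6 = 580.333
M(incongruent) = 3231/5 = 646.200
Difference = 646.200 − 580.333 = 65.867 ms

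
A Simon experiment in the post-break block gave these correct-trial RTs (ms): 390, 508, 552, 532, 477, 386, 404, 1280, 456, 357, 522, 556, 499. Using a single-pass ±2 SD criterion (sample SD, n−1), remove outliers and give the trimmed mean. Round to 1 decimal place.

n = 13, ΣRT = 6919, M = 532.231
Σ(x−M)² = 659534.31; s = √(659534.31/12) = 234.438
Cutoffs: 532.231 ± 2·234.438 → [63.4, 1001.1]
Outside: 1280 → excluded.
Retained (n=12): Σ = 5639, mean = 5639/12 = 469.917

469.9 ms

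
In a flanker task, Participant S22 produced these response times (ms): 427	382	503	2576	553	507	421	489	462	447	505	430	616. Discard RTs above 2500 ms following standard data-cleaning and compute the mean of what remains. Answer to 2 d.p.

Excluded: 2576
Retained (n=12): Σ = 5742
Mean = 5742/12 = 478.5000

478.50 ms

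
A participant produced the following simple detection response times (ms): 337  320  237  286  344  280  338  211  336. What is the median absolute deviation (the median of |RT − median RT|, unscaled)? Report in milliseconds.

24 ms

Sorted: 211, 237, 280, 286, 320, 336, 337, 338, 344 → median = 320
|x − 320|: 17, 0, 83, 34, 24, 40, 18, 109, 16
Sorted deviations: 0, 16, 17, 18, 24, 34, 40, 83, 109 → MAD = 24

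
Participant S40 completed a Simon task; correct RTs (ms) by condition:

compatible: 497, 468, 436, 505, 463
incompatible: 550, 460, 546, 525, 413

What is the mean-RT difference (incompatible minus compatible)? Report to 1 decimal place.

25.0 ms

M(compatible) = 2369/5 = 473.800
M(incompatible) = 2494/5 = 498.800
Difference = 498.800 − 473.800 = 25.000 ms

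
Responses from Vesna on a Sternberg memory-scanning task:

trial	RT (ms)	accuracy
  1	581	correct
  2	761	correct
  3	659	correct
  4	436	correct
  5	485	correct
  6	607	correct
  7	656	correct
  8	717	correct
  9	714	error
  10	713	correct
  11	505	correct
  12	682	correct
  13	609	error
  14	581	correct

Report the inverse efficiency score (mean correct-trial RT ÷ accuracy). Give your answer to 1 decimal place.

717.8 ms

Correct trials (n=12): 581, 761, 659, 436, 485, 607, 656, 717, 713, 505, 682, 581
Mean correct RT = 7383/12 = 615.2500 ms
Proportion correct = 12/14
IES = 615.2500 / (12/14) = 717.792 ms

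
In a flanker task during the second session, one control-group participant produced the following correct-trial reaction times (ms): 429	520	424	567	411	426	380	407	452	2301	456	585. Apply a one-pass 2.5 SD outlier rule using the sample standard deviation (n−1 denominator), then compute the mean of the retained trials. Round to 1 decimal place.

n = 12, ΣRT = 7358, M = 613.167
Σ(x−M)² = 3153537.67; s = √(3153537.67/11) = 535.430
Cutoffs: 613.167 ± 2.5·535.430 → [-725.4, 1951.7]
Outside: 2301 → excluded.
Retained (n=11): Σ = 5057, mean = 5057/11 = 459.727

459.7 ms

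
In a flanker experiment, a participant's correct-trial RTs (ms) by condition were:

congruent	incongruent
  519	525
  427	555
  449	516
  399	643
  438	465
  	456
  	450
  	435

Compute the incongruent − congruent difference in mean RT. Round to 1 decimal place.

59.2 ms

M(congruent) = 2232/5 = 446.400
M(incongruent) = 4045/8 = 505.625
Difference = 505.625 − 446.400 = 59.225 ms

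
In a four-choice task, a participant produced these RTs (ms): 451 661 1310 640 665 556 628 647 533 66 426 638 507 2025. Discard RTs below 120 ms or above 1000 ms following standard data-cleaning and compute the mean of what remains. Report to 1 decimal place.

Excluded: 66, 1310, 2025
Retained (n=11): Σ = 6352
Mean = 6352/11 = 577.4545

577.5 ms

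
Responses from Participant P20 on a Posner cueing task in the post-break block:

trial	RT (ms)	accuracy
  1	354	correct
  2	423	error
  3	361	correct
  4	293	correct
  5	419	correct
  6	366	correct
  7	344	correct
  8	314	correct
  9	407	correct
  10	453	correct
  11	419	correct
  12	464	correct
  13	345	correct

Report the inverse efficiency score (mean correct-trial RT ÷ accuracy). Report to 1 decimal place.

Correct trials (n=12): 354, 361, 293, 419, 366, 344, 314, 407, 453, 419, 464, 345
Mean correct RT = 4539/12 = 378.2500 ms
Proportion correct = 12/13
IES = 378.2500 / (12/13) = 409.771 ms

409.8 ms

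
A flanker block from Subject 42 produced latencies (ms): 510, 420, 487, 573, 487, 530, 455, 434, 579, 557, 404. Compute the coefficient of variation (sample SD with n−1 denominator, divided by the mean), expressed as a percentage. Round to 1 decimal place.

12.4%

n = 11, Σ = 5436, M = 494.1818
Σ(x−M)² = 37781.636; s = √(37781.636/10) = 61.4668
CV = 61.4668 / 494.1818 = 0.12438 = 12.438%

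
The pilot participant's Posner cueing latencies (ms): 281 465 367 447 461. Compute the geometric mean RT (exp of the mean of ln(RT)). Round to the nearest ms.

397 ms

ln(RT): 5.6384, 6.1420, 5.9054, 6.1026, 6.1334
Mean ln(RT) = 29.9217/5 = 5.98434
Geometric mean = exp(5.98434) = 397.16 ms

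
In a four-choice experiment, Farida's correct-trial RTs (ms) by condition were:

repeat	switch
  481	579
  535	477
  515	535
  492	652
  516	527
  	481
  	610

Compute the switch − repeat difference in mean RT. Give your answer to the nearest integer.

M(repeat) = 2539/5 = 507.800
M(switch) = 3861/7 = 551.571
Difference = 551.571 − 507.800 = 43.771 ms

44 ms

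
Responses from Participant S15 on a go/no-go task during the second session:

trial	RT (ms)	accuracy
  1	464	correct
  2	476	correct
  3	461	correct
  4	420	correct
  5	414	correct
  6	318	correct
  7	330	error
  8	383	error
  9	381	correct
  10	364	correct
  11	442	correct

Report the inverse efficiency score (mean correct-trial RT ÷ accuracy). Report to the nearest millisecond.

508 ms

Correct trials (n=9): 464, 476, 461, 420, 414, 318, 381, 364, 442
Mean correct RT = 3740/9 = 415.5556 ms
Proportion correct = 9/11
IES = 415.5556 / (9/11) = 507.901 ms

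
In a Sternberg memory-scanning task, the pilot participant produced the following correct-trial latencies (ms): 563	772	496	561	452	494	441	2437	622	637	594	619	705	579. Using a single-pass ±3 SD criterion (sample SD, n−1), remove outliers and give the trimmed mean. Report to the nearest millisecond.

580 ms

n = 14, ΣRT = 9972, M = 712.286
Σ(x−M)² = 3313482.86; s = √(3313482.86/13) = 504.860
Cutoffs: 712.286 ± 3·504.860 → [-802.3, 2226.9]
Outside: 2437 → excluded.
Retained (n=13): Σ = 7535, mean = 7535/13 = 579.615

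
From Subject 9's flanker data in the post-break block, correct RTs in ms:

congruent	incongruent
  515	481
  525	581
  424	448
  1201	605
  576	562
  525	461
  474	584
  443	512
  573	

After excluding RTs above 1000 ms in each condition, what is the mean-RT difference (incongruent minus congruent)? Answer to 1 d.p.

22.4 ms

congruent: exclude 1201
M(congruent) = 4055/8 = 506.875
M(incongruent) = 4234/8 = 529.250
Difference = 529.250 − 506.875 = 22.375 ms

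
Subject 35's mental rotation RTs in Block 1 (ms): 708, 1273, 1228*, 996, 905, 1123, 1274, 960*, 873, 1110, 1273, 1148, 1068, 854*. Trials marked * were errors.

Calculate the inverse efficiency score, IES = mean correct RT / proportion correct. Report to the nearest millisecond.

Correct trials (n=11): 708, 1273, 996, 905, 1123, 1274, 873, 1110, 1273, 1148, 1068
Mean correct RT = 11751/11 = 1068.2727 ms
Proportion correct = 11/14
IES = 1068.2727 / (11/14) = 1359.620 ms

1360 ms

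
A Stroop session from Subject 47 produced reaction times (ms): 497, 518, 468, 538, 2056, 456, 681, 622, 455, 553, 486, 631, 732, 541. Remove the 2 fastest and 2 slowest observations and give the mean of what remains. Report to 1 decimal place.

Sorted: 455, 456, 468, 486, 497, 518, 538, 541, 553, 622, 631, 681, 732, 2056
Drop lowest 2 (455, 456) and highest 2 (732, 2056)
Remaining (n=10): Σ = 5535, mean = 5535/10 = 553.500

553.5 ms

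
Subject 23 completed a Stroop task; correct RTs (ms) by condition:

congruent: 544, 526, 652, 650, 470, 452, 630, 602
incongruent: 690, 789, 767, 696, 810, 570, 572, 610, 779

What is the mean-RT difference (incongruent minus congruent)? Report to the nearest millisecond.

132 ms

M(congruent) = 4526/8 = 565.750
M(incongruent) = 6283/9 = 698.111
Difference = 698.111 − 565.750 = 132.361 ms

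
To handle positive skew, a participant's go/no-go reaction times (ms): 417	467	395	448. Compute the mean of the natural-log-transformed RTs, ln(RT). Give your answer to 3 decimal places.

ln(RT): 6.0331, 6.1463, 5.9789, 6.1048
Σ ln(RT) = 24.2631
Mean = 24.2631/4 = 6.06577

6.066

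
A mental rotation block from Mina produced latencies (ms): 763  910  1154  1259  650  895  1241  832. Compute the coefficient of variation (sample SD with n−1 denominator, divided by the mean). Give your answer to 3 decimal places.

0.237

n = 8, Σ = 7704, M = 963.0000
Σ(x−M)² = 363944.000; s = √(363944.000/7) = 228.0175
CV = 228.0175 / 963.0000 = 0.23678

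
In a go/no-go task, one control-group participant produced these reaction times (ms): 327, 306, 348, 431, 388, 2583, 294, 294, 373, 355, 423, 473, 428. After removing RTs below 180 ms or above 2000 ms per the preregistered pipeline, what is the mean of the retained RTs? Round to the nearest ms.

Excluded: 2583
Retained (n=12): Σ = 4440
Mean = 4440/12 = 370.0000

370 ms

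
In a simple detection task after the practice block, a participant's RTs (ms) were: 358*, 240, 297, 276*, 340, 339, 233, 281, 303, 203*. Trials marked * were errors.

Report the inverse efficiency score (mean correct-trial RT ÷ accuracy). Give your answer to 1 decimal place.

Correct trials (n=7): 240, 297, 340, 339, 233, 281, 303
Mean correct RT = 2033/7 = 290.4286 ms
Proportion correct = 7/10
IES = 290.4286 / (7/10) = 414.898 ms

414.9 ms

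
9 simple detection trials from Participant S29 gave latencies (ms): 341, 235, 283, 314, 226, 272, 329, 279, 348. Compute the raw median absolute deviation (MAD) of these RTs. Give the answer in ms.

Sorted: 226, 235, 272, 279, 283, 314, 329, 341, 348 → median = 283
|x − 283|: 58, 48, 0, 31, 57, 11, 46, 4, 65
Sorted deviations: 0, 4, 11, 31, 46, 48, 57, 58, 65 → MAD = 46

46 ms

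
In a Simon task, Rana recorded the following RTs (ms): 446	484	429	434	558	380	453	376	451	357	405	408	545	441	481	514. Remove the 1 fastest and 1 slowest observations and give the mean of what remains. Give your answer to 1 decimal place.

Sorted: 357, 376, 380, 405, 408, 429, 434, 441, 446, 451, 453, 481, 484, 514, 545, 558
Drop lowest 1 (357) and highest 1 (558)
Remaining (n=14): Σ = 6247, mean = 6247/14 = 446.214

446.2 ms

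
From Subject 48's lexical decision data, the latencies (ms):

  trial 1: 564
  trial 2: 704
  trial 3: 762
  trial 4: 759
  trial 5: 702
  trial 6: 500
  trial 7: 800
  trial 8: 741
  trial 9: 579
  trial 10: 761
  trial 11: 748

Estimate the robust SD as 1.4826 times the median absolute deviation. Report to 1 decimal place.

54.9 ms

Sorted: 500, 564, 579, 702, 704, 741, 748, 759, 761, 762, 800 → median = 741
|x − 741| sorted: 0, 7, 18, 20, 21, 37, 39, 59, 162, 177, 241 → MAD = 37
Robust SD ≈ 1.4826 × 37 = 54.856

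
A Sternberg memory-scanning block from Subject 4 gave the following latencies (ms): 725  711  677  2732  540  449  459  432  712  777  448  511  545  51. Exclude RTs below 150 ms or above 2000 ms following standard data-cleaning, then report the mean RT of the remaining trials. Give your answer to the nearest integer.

Excluded: 51, 2732
Retained (n=12): Σ = 6986
Mean = 6986/12 = 582.1667

582 ms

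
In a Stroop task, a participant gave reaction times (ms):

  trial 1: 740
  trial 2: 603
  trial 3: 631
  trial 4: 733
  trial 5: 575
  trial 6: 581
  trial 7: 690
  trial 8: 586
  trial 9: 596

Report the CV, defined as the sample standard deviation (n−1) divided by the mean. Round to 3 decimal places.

0.104

n = 9, Σ = 5735, M = 637.2222
Σ(x−M)² = 35087.556; s = √(35087.556/8) = 66.2265
CV = 66.2265 / 637.2222 = 0.10393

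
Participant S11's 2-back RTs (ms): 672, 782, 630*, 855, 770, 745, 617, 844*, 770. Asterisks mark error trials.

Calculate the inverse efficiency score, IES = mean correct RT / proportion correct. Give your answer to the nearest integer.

Correct trials (n=7): 672, 782, 855, 770, 745, 617, 770
Mean correct RT = 5211/7 = 744.4286 ms
Proportion correct = 7/9
IES = 744.4286 / (7/9) = 957.122 ms

957 ms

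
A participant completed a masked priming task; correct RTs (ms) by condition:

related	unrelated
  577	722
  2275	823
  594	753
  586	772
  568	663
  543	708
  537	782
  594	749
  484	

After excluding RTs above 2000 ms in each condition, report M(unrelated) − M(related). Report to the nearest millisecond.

related: exclude 2275
M(related) = 4483/8 = 560.375
M(unrelated) = 5972/8 = 746.500
Difference = 746.500 − 560.375 = 186.125 ms

186 ms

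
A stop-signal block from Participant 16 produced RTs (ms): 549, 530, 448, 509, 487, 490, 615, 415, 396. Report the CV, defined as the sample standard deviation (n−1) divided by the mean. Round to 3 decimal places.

0.138

n = 9, Σ = 4439, M = 493.2222
Σ(x−M)² = 37207.556; s = √(37207.556/8) = 68.1978
CV = 68.1978 / 493.2222 = 0.13827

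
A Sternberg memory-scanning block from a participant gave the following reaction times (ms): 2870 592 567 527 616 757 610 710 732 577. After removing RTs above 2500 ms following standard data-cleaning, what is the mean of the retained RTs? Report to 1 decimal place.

632.0 ms

Excluded: 2870
Retained (n=9): Σ = 5688
Mean = 5688/9 = 632.0000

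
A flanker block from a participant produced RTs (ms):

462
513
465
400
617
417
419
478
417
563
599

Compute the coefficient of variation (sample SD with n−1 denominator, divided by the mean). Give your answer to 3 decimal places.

0.158

n = 11, Σ = 5350, M = 486.3636
Σ(x−M)² = 59074.545; s = √(59074.545/10) = 76.8600
CV = 76.8600 / 486.3636 = 0.15803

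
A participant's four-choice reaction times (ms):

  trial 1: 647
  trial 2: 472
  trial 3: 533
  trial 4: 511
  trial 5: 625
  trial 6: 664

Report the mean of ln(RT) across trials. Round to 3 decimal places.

ln(RT): 6.4723, 6.1570, 6.2785, 6.2364, 6.4378, 6.4983
Σ ln(RT) = 38.0803
Mean = 38.0803/6 = 6.34671

6.347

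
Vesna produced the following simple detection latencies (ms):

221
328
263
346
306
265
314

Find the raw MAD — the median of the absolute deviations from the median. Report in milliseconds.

40 ms

Sorted: 221, 263, 265, 306, 314, 328, 346 → median = 306
|x − 306|: 85, 22, 43, 40, 0, 41, 8
Sorted deviations: 0, 8, 22, 40, 41, 43, 85 → MAD = 40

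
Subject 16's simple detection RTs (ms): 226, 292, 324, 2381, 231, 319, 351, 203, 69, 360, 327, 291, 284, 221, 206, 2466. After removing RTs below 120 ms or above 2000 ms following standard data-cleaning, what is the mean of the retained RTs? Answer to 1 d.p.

279.6 ms

Excluded: 69, 2381, 2466
Retained (n=13): Σ = 3635
Mean = 3635/13 = 279.6154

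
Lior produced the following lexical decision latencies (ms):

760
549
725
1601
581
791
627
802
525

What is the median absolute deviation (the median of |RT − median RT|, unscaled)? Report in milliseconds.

Sorted: 525, 549, 581, 627, 725, 760, 791, 802, 1601 → median = 725
|x − 725|: 35, 176, 0, 876, 144, 66, 98, 77, 200
Sorted deviations: 0, 35, 66, 77, 98, 144, 176, 200, 876 → MAD = 98

98 ms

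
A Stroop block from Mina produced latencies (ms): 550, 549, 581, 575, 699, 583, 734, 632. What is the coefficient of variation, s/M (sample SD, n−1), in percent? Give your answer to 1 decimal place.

11.3%

n = 8, Σ = 4903, M = 612.8750
Σ(x−M)² = 33830.875; s = √(33830.875/7) = 69.5197
CV = 69.5197 / 612.8750 = 0.11343 = 11.343%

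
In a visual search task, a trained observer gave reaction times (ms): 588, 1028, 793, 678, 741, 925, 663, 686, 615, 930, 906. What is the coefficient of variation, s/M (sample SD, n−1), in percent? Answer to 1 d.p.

19.1%

n = 11, Σ = 8553, M = 777.5455
Σ(x−M)² = 219546.727; s = √(219546.727/10) = 148.1711
CV = 148.1711 / 777.5455 = 0.19056 = 19.056%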